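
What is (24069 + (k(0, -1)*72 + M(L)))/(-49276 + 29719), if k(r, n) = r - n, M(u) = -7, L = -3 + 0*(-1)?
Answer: -24134/19557 ≈ -1.2340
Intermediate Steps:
L = -3 (L = -3 + 0 = -3)
(24069 + (k(0, -1)*72 + M(L)))/(-49276 + 29719) = (24069 + ((0 - 1*(-1))*72 - 7))/(-49276 + 29719) = (24069 + ((0 + 1)*72 - 7))/(-19557) = (24069 + (1*72 - 7))*(-1/19557) = (24069 + (72 - 7))*(-1/19557) = (24069 + 65)*(-1/19557) = 24134*(-1/19557) = -24134/19557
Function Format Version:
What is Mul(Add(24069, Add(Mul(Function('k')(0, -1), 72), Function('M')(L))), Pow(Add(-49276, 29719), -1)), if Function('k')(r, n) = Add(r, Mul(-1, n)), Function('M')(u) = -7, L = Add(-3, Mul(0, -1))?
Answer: Rational(-24134, 19557) ≈ -1.2340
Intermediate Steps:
L = -3 (L = Add(-3, 0) = -3)
Mul(Add(24069, Add(Mul(Function('k')(0, -1), 72), Function('M')(L))), Pow(Add(-49276, 29719), -1)) = Mul(Add(24069, Add(Mul(Add(0, Mul(-1, -1)), 72), -7)), Pow(Add(-49276, 29719), -1)) = Mul(Add(24069, Add(Mul(Add(0, 1), 72), -7)), Pow(-19557, -1)) = Mul(Add(24069, Add(Mul(1, 72), -7)), Rational(-1, 19557)) = Mul(Add(24069, Add(72, -7)), Rational(-1, 19557)) = Mul(Add(24069, 65), Rational(-1, 19557)) = Mul(24134, Rational(-1, 19557)) = Rational(-24134, 19557)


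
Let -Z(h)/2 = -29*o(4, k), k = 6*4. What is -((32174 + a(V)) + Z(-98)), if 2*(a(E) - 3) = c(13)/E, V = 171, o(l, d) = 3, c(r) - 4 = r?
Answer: -11064059/342 ≈ -32351.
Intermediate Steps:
c(r) = 4 + r
k = 24
Z(h) = 174 (Z(h) = -(-58)*3 = -2*(-87) = 174)
a(E) = 3 + 17/(2*E) (a(E) = 3 + ((4 + 13)/E)/2 = 3 + (17/E)/2 = 3 + 17/(2*E))
-((32174 + a(V)) + Z(-98)) = -((32174 + (3 + (17/2)/171)) + 174) = -((32174 + (3 + (17/2)*(1/171))) + 174) = -((32174 + (3 + 17/342)) + 174) = -((32174 + 1043/342) + 174) = -(11004551/342 + 174) = -1*11064059/342 = -11064059/342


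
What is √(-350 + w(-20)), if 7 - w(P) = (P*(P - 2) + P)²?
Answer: 7*I*√3607 ≈ 420.41*I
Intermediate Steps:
w(P) = 7 - (P + P*(-2 + P))² (w(P) = 7 - (P*(P - 2) + P)² = 7 - (P*(-2 + P) + P)² = 7 - (P + P*(-2 + P))²)
√(-350 + w(-20)) = √(-350 + (7 - 1*(-20)²*(-1 - 20)²)) = √(-350 + (7 - 1*400*(-21)²)) = √(-350 + (7 - 1*400*441)) = √(-350 + (7 - 176400)) = √(-350 - 176393) = √(-176743) = 7*I*√3607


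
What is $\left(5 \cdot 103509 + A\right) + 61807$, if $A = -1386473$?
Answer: $-807121$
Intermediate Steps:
$\left(5 \cdot 103509 + A\right) + 61807 = \left(5 \cdot 103509 - 1386473\right) + 61807 = \left(517545 - 1386473\right) + 61807 = -868928 + 61807 = -807121$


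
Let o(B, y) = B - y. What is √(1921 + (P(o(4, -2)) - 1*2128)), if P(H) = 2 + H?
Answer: I*√199 ≈ 14.107*I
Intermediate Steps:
√(1921 + (P(o(4, -2)) - 1*2128)) = √(1921 + ((2 + (4 - 1*(-2))) - 1*2128)) = √(1921 + ((2 + (4 + 2)) - 2128)) = √(1921 + ((2 + 6) - 2128)) = √(1921 + (8 - 2128)) = √(1921 - 2120) = √(-199) = I*√199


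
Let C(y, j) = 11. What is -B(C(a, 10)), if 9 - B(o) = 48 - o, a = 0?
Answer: 28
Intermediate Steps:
B(o) = -39 + o (B(o) = 9 - (48 - o) = 9 + (-48 + o) = -39 + o)
-B(C(a, 10)) = -(-39 + 11) = -1*(-28) = 28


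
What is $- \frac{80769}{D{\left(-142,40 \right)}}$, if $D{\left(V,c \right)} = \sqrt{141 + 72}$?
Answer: $- \frac{26923 \sqrt{213}}{71} \approx -5534.2$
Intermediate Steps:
$D{\left(V,c \right)} = \sqrt{213}$
$- \frac{80769}{D{\left(-142,40 \right)}} = - \frac{80769}{\sqrt{213}} = - 80769 \frac{\sqrt{213}}{213} = - \frac{26923 \sqrt{213}}{71}$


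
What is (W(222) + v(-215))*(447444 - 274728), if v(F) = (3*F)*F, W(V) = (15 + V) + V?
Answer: 24030667944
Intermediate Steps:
W(V) = 15 + 2*V
v(F) = 3*F²
(W(222) + v(-215))*(447444 - 274728) = ((15 + 2*222) + 3*(-215)²)*(447444 - 274728) = ((15 + 444) + 3*46225)*172716 = (459 + 138675)*172716 = 139134*172716 = 24030667944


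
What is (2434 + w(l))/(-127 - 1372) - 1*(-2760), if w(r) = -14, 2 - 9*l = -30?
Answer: 4134820/1499 ≈ 2758.4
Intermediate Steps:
l = 32/9 (l = 2/9 - ⅑*(-30) = 2/9 + 10/3 = 32/9 ≈ 3.5556)
(2434 + w(l))/(-127 - 1372) - 1*(-2760) = (2434 - 14)/(-127 - 1372) - 1*(-2760) = 2420/(-1499) + 2760 = 2420*(-1/1499) + 2760 = -2420/1499 + 2760 = 4134820/1499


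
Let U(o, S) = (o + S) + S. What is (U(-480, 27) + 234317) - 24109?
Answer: 209782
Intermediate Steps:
U(o, S) = o + 2*S (U(o, S) = (S + o) + S = o + 2*S)
(U(-480, 27) + 234317) - 24109 = ((-480 + 2*27) + 234317) - 24109 = ((-480 + 54) + 234317) - 24109 = (-426 + 234317) - 24109 = 233891 - 24109 = 209782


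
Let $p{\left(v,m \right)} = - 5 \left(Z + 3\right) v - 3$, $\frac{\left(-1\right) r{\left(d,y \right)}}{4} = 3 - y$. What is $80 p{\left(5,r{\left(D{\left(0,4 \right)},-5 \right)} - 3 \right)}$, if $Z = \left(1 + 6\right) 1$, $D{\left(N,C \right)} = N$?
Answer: $-20240$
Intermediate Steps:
$Z = 7$ ($Z = 7 \cdot 1 = 7$)
$r{\left(d,y \right)} = -12 + 4 y$ ($r{\left(d,y \right)} = - 4 \left(3 - y\right) = -12 + 4 y$)
$p{\left(v,m \right)} = -3 - 50 v$ ($p{\left(v,m \right)} = - 5 \left(7 + 3\right) v - 3 = \left(-5\right) 10 v - 3 = - 50 v - 3 = -3 - 50 v$)
$80 p{\left(5,r{\left(D{\left(0,4 \right)},-5 \right)} - 3 \right)} = 80 \left(-3 - 250\right) = 80 \left(-253\right) = -20240$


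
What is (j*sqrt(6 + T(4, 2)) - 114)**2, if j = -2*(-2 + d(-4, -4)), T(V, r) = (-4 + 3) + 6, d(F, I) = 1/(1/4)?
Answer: 13172 + 912*sqrt(11) ≈ 16197.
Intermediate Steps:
d(F, I) = 4 (d(F, I) = 1/(1/4) = 4)
T(V, r) = 5 (T(V, r) = -1 + 6 = 5)
j = -4 (j = -2*(-2 + 4) = -2*2 = -4)
(j*sqrt(6 + T(4, 2)) - 114)**2 = (-4*sqrt(6 + 5) - 114)**2 = (-4*sqrt(11) - 114)**2 = (-114 - 4*sqrt(11))**2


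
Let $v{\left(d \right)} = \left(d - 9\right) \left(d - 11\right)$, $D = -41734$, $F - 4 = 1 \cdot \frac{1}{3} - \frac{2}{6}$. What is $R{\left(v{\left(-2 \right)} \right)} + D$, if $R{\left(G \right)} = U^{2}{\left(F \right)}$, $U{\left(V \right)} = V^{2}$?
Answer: $-41478$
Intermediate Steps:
$F = 4$ ($F = 4 + \left(1 \cdot \frac{1}{3} - \frac{2}{6}\right) = 4 + \left(1 \cdot \frac{1}{3} - \frac{1}{3}\right) = 4 + \left(\frac{1}{3} - \frac{1}{3}\right) = 4 + 0 = 4$)
$v{\left(d \right)} = \left(-11 + d\right) \left(-9 + d\right)$ ($v{\left(d \right)} = \left(-9 + d\right) \left(-11 + d\right) = \left(-11 + d\right) \left(-9 + d\right)$)
$R{\left(G \right)} = 256$ ($R{\left(G \right)} = \left(4^{2}\right)^{2} = 16^{2} = 256$)
$R{\left(v{\left(-2 \right)} \right)} + D = 256 - 41734 = -41478$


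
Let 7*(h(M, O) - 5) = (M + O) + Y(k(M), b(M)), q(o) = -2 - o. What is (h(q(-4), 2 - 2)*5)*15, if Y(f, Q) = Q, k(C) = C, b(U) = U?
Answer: 2925/7 ≈ 417.86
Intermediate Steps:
h(M, O) = 5 + O/7 + 2*M/7 (h(M, O) = 5 + ((M + O) + M)/7 = 5 + (O + 2*M)/7 = 5 + (O/7 + 2*M/7) = 5 + O/7 + 2*M/7)
(h(q(-4), 2 - 2)*5)*15 = ((5 + (2 - 2)/7 + 2*(-2 - 1*(-4))/7)*5)*15 = ((5 + (1/7)*0 + 2*(-2 + 4)/7)*5)*15 = ((5 + 0 + (2/7)*2)*5)*15 = ((5 + 0 + 4/7)*5)*15 = ((39/7)*5)*15 = (195/7)*15 = 2925/7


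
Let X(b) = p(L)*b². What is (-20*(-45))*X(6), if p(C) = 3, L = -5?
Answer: 97200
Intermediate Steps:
X(b) = 3*b²
(-20*(-45))*X(6) = (-20*(-45))*(3*6²) = 900*(3*36) = 900*108 = 97200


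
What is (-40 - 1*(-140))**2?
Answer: 10000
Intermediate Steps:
(-40 - 1*(-140))**2 = (-40 + 140)**2 = 100**2 = 10000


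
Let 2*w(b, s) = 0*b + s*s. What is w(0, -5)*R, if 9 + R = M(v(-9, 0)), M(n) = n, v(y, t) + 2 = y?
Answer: -250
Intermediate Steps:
v(y, t) = -2 + y
w(b, s) = s**2/2 (w(b, s) = (0*b + s*s)/2 = (0 + s**2)/2 = s**2/2)
R = -20 (R = -9 + (-2 - 9) = -9 - 11 = -20)
w(0, -5)*R = ((1/2)*(-5)**2)*(-20) = ((1/2)*25)*(-20) = (25/2)*(-20) = -250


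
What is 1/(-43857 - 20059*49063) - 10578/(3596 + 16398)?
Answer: -16585831744609/31349699347876 ≈ -0.52906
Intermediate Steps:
1/(-43857 - 20059*49063) - 10578/(3596 + 16398) = (1/49063)/(-63916) - 10578/19994 = -1/63916*1/49063 - 10578*1/19994 = -1/3135910708 - 5289/9997 = -16585831744609/31349699347876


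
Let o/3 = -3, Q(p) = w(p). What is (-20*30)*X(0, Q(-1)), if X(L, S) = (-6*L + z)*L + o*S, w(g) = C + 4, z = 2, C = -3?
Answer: 5400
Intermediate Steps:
w(g) = 1 (w(g) = -3 + 4 = 1)
Q(p) = 1
o = -9 (o = 3*(-3) = -9)
X(L, S) = -9*S + L*(2 - 6*L) (X(L, S) = (-6*L + 2)*L - 9*S = (2 - 6*L)*L - 9*S = L*(2 - 6*L) - 9*S = -9*S + L*(2 - 6*L))
(-20*30)*X(0, Q(-1)) = (-20*30)*(-9*1 - 6*0**2 + 2*0) = -600*(-9 - 6*0 + 0) = -600*(-9 + 0 + 0) = -600*(-9) = 5400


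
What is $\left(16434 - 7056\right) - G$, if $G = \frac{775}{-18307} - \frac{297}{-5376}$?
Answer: $\frac{307655594839}{32806144} \approx 9378.0$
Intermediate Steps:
$G = \frac{423593}{32806144}$ ($G = 775 \left(- \frac{1}{18307}\right) - - \frac{99}{1792} = - \frac{775}{18307} + \frac{99}{1792} = \frac{423593}{32806144} \approx 0.012912$)
$\left(16434 - 7056\right) - G = \left(16434 - 7056\right) - \frac{423593}{32806144} = 9378 - \frac{423593}{32806144} = \frac{307655594839}{32806144}$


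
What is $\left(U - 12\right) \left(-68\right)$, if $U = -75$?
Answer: $5916$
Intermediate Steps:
$\left(U - 12\right) \left(-68\right) = \left(-75 - 12\right) \left(-68\right) = \left(-87\right) \left(-68\right) = 5916$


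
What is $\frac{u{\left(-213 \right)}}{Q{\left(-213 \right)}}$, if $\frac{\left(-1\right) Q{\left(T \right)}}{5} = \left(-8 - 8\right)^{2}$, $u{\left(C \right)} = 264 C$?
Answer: $\frac{7029}{160} \approx 43.931$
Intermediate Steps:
$Q{\left(T \right)} = -1280$ ($Q{\left(T \right)} = - 5 \left(-8 - 8\right)^{2} = - 5 \left(-16\right)^{2} = \left(-5\right) 256 = -1280$)
$\frac{u{\left(-213 \right)}}{Q{\left(-213 \right)}} = \frac{264 \left(-213\right)}{-1280} = \left(-56232\right) \left(- \frac{1}{1280}\right) = \frac{7029}{160}$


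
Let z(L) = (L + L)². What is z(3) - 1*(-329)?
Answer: 365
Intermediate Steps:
z(L) = 4*L² (z(L) = (2*L)² = 4*L²)
z(3) - 1*(-329) = 4*3² - 1*(-329) = 4*9 + 329 = 36 + 329 = 365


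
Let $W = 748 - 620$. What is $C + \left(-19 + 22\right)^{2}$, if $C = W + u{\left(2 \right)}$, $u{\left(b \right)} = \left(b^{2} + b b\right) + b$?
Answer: $147$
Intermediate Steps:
$W = 128$ ($W = 748 - 620 = 128$)
$u{\left(b \right)} = b + 2 b^{2}$ ($u{\left(b \right)} = \left(b^{2} + b^{2}\right) + b = 2 b^{2} + b = b + 2 b^{2}$)
$C = 138$ ($C = 128 + 2 \left(1 + 2 \cdot 2\right) = 128 + 2 \left(1 + 4\right) = 128 + 2 \cdot 5 = 128 + 10 = 138$)
$C + \left(-19 + 22\right)^{2} = 138 + \left(-19 + 22\right)^{2} = 138 + 3^{2} = 138 + 9 = 147$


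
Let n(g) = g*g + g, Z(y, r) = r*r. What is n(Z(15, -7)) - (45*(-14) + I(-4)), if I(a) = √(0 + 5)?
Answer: 3080 - √5 ≈ 3077.8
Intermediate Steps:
I(a) = √5
Z(y, r) = r²
n(g) = g + g² (n(g) = g² + g = g + g²)
n(Z(15, -7)) - (45*(-14) + I(-4)) = (-7)²*(1 + (-7)²) - (45*(-14) + √5) = 49*(1 + 49) - (-630 + √5) = 49*50 + (630 - √5) = 2450 + (630 - √5) = 3080 - √5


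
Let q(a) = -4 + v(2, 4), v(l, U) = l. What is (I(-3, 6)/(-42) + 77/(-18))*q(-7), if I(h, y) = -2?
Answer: 533/63 ≈ 8.4603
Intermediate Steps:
q(a) = -2 (q(a) = -4 + 2 = -2)
(I(-3, 6)/(-42) + 77/(-18))*q(-7) = (-2/(-42) + 77/(-18))*(-2) = (-2*(-1/42) + 77*(-1/18))*(-2) = (1/21 - 77/18)*(-2) = -533/126*(-2) = 533/63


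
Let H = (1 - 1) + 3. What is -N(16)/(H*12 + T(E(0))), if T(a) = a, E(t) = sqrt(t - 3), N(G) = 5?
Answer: -60/433 + 5*I*sqrt(3)/1299 ≈ -0.13857 + 0.0066669*I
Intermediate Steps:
E(t) = sqrt(-3 + t)
H = 3 (H = 0 + 3 = 3)
-N(16)/(H*12 + T(E(0))) = -5/(3*12 + sqrt(-3 + 0)) = -5/(36 + sqrt(-3)) = -5/(36 + I*sqrt(3))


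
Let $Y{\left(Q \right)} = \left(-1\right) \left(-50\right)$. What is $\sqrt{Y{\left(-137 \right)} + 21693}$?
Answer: $\sqrt{21743} \approx 147.46$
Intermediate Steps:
$Y{\left(Q \right)} = 50$
$\sqrt{Y{\left(-137 \right)} + 21693} = \sqrt{50 + 21693} = \sqrt{21743}$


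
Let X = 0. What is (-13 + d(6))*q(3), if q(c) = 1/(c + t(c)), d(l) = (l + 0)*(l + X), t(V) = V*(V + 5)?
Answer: 23/27 ≈ 0.85185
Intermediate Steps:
t(V) = V*(5 + V)
d(l) = l² (d(l) = (l + 0)*(l + 0) = l*l = l²)
q(c) = 1/(c + c*(5 + c))
(-13 + d(6))*q(3) = (-13 + 6²)*(1/(3*(6 + 3))) = (-13 + 36)*((⅓)/9) = 23*((⅓)*(⅑)) = 23*(1/27) = 23/27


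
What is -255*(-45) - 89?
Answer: 11386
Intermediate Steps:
-255*(-45) - 89 = 11475 - 89 = 11386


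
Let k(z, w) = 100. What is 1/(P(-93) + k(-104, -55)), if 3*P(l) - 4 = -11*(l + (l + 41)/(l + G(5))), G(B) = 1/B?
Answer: 348/153217 ≈ 0.0022713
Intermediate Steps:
P(l) = 4/3 - 11*l/3 - 11*(41 + l)/(3*(⅕ + l)) (P(l) = 4/3 + (-11*(l + (l + 41)/(l + 1/5)))/3 = 4/3 + (-11*(l + (41 + l)/(l + ⅕)))/3 = 4/3 + (-11*(l + (41 + l)/(⅕ + l)))/3 = 4/3 + (-11*l - 11*(41 + l)/(⅕ + l))/3 = 4/3 + (-11*l/3 - 11*(41 + l)/(3*(⅕ + l))) = 4/3 - 11*l/3 - 11*(41 + l)/(3*(⅕ + l)))
1/(P(-93) + k(-104, -55)) = 1/((-2251 - 55*(-93)² - 46*(-93))/(3*(1 + 5*(-93))) + 100) = 1/((-2251 - 55*8649 + 4278)/(3*(1 - 465)) + 100) = 1/((⅓)*(-2251 - 475695 + 4278)/(-464) + 100) = 1/((⅓)*(-1/464)*(-473668) + 100) = 1/(118417/348 + 100) = 1/(153217/348) = 348/153217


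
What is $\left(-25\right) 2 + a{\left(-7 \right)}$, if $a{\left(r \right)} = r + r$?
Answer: $-64$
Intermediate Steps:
$a{\left(r \right)} = 2 r$
$\left(-25\right) 2 + a{\left(-7 \right)} = \left(-25\right) 2 + 2 \left(-7\right) = -50 - 14 = -64$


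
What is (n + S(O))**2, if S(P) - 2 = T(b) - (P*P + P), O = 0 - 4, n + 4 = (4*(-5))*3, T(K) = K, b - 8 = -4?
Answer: 4900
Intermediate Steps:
b = 4 (b = 8 - 4 = 4)
n = -64 (n = -4 + (4*(-5))*3 = -4 - 20*3 = -4 - 60 = -64)
O = -4
S(P) = 6 - P - P**2 (S(P) = 2 + (4 - (P*P + P)) = 2 + (4 - (P**2 + P)) = 2 + (4 - (P + P**2)) = 2 + (4 + (-P - P**2)) = 2 + (4 - P - P**2) = 6 - P - P**2)
(n + S(O))**2 = (-64 + (6 - 1*(-4) - 1*(-4)**2))**2 = (-64 + (6 + 4 - 1*16))**2 = (-64 + (6 + 4 - 16))**2 = (-64 - 6)**2 = (-70)**2 = 4900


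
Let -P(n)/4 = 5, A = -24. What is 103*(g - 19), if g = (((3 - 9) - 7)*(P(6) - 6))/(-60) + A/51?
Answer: -1318709/510 ≈ -2585.7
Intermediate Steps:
P(n) = -20 (P(n) = -4*5 = -20)
g = -3113/510 (g = (((3 - 9) - 7)*(-20 - 6))/(-60) - 24/51 = ((-6 - 7)*(-26))*(-1/60) - 24*1/51 = -13*(-26)*(-1/60) - 8/17 = 338*(-1/60) - 8/17 = -169/30 - 8/17 = -3113/510 ≈ -6.1039)
103*(g - 19) = 103*(-3113/510 - 19) = 103*(-12803/510) = -1318709/510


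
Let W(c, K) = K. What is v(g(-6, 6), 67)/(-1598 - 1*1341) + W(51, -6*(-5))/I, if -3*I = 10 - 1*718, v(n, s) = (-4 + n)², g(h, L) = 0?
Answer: 42197/346802 ≈ 0.12167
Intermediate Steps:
I = 236 (I = -(10 - 1*718)/3 = -(10 - 718)/3 = -⅓*(-708) = 236)
v(g(-6, 6), 67)/(-1598 - 1*1341) + W(51, -6*(-5))/I = (-4 + 0)²/(-1598 - 1*1341) - 6*(-5)/236 = (-4)²/(-1598 - 1341) + 30*(1/236) = 16/(-2939) + 15/118 = 16*(-1/2939) + 15/118 = -16/2939 + 15/118 = 42197/346802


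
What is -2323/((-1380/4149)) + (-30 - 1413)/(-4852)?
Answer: 84721347/12130 ≈ 6984.4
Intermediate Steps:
-2323/((-1380/4149)) + (-30 - 1413)/(-4852) = -2323/((-1380*1/4149)) - 1443*(-1/4852) = -2323/(-460/1383) + 1443/4852 = -2323*(-1383/460) + 1443/4852 = 139683/20 + 1443/4852 = 84721347/12130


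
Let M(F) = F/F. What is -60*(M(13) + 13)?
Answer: -840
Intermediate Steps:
M(F) = 1
-60*(M(13) + 13) = -60*(1 + 13) = -60*14 = -840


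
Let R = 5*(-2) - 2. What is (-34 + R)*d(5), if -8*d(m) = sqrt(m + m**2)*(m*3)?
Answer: 345*sqrt(30)/4 ≈ 472.41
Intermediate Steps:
d(m) = -3*m*sqrt(m + m**2)/8 (d(m) = -sqrt(m + m**2)*m*3/8 = -sqrt(m + m**2)*3*m/8 = -3*m*sqrt(m + m**2)/8)
R = -12 (R = -10 - 2 = -12)
(-34 + R)*d(5) = (-34 - 12)*(-3/8*5*sqrt(5*(1 + 5))) = -(-69)*5*sqrt(5*6)/4 = -(-69)*5*sqrt(30)/4 = -(-345)*sqrt(30)/4 = 345*sqrt(30)/4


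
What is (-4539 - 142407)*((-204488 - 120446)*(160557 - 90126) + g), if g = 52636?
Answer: 3362914155754428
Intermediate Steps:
(-4539 - 142407)*((-204488 - 120446)*(160557 - 90126) + g) = (-4539 - 142407)*((-204488 - 120446)*(160557 - 90126) + 52636) = -146946*(-324934*70431 + 52636) = -146946*(-22885426554 + 52636) = -146946*(-22885373918) = 3362914155754428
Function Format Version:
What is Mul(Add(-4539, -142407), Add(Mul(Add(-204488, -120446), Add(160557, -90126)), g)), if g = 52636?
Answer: 3362914155754428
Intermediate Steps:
Mul(Add(-4539, -142407), Add(Mul(Add(-204488, -120446), Add(160557, -90126)), g)) = Mul(Add(-4539, -142407), Add(Mul(Add(-204488, -120446), Add(160557, -90126)), 52636)) = Mul(-146946, Add(Mul(-324934, 70431), 52636)) = Mul(-146946, Add(-22885426554, 52636)) = Mul(-146946, -22885373918) = 3362914155754428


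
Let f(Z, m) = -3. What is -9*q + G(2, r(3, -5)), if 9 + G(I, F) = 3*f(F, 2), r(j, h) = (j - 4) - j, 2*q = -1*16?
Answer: 54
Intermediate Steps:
q = -8 (q = (-1*16)/2 = (1/2)*(-16) = -8)
r(j, h) = -4 (r(j, h) = (-4 + j) - j = -4)
G(I, F) = -18 (G(I, F) = -9 + 3*(-3) = -9 - 9 = -18)
-9*q + G(2, r(3, -5)) = -9*(-8) - 18 = 72 - 18 = 54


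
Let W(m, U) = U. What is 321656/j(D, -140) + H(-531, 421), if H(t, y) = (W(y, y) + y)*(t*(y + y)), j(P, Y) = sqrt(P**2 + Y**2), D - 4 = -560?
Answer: -376459884 + 40207*sqrt(20546)/10273 ≈ -3.7646e+8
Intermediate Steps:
D = -556 (D = 4 - 560 = -556)
H(t, y) = 4*t*y**2 (H(t, y) = (y + y)*(t*(y + y)) = (2*y)*(t*(2*y)) = (2*y)*(2*t*y) = 4*t*y**2)
321656/j(D, -140) + H(-531, 421) = 321656/(sqrt((-556)**2 + (-140)**2)) + 4*(-531)*421**2 = 321656/(sqrt(309136 + 19600)) + 4*(-531)*177241 = 321656/(sqrt(328736)) - 376459884 = 321656/((4*sqrt(20546))) - 376459884 = 321656*(sqrt(20546)/82184) - 376459884 = 40207*sqrt(20546)/10273 - 376459884 = -376459884 + 40207*sqrt(20546)/10273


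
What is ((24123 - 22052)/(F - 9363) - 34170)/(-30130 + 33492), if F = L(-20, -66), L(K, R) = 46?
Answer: -318363961/31323754 ≈ -10.164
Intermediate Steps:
F = 46
((24123 - 22052)/(F - 9363) - 34170)/(-30130 + 33492) = ((24123 - 22052)/(46 - 9363) - 34170)/(-30130 + 33492) = (2071/(-9317) - 34170)/3362 = (2071*(-1/9317) - 34170)*(1/3362) = (-2071/9317 - 34170)*(1/3362) = -318363961/9317*1/3362 = -318363961/31323754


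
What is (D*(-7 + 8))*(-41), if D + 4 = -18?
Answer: 902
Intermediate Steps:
D = -22 (D = -4 - 18 = -22)
(D*(-7 + 8))*(-41) = -22*(-7 + 8)*(-41) = -22*1*(-41) = -22*(-41) = 902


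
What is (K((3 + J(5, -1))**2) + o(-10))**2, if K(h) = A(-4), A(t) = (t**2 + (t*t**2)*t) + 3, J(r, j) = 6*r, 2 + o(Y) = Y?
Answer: 69169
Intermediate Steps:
o(Y) = -2 + Y
A(t) = 3 + t**2 + t**4 (A(t) = (t**2 + t**3*t) + 3 = (t**2 + t**4) + 3 = 3 + t**2 + t**4)
K(h) = 275 (K(h) = 3 + (-4)**2 + (-4)**4 = 3 + 16 + 256 = 275)
(K((3 + J(5, -1))**2) + o(-10))**2 = (275 + (-2 - 10))**2 = (275 - 12)**2 = 263**2 = 69169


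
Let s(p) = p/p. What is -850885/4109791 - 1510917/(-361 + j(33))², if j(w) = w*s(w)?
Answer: -900156385741/63163964992 ≈ -14.251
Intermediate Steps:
s(p) = 1
j(w) = w (j(w) = w*1 = w)
-850885/4109791 - 1510917/(-361 + j(33))² = -850885/4109791 - 1510917/(-361 + 33)² = -850885*1/4109791 - 1510917/((-328)²) = -121555/587113 - 1510917/107584 = -900156385741/63163964992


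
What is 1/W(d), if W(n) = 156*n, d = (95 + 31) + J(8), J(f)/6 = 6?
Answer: 1/25272 ≈ 3.9569e-5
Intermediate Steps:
J(f) = 36 (J(f) = 6*6 = 36)
d = 162 (d = (95 + 31) + 36 = 126 + 36 = 162)
1/W(d) = 1/(156*162) = 1/25272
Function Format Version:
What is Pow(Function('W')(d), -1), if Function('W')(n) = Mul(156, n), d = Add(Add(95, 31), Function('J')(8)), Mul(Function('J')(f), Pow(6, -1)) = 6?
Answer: Rational(1, 25272) ≈ 3.9569e-5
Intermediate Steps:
Function('J')(f) = 36 (Function('J')(f) = Mul(6, 6) = 36)
d = 162 (d = Add(Add(95, 31), 36) = Add(126, 36) = 162)
Pow(Function('W')(d), -1) = Pow(Mul(156, 162), -1) = Pow(25272, -1) = Rational(1, 25272)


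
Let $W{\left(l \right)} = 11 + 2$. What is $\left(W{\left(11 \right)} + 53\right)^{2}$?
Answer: $4356$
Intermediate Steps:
$W{\left(l \right)} = 13$
$\left(W{\left(11 \right)} + 53\right)^{2} = \left(13 + 53\right)^{2} = 66^{2} = 4356$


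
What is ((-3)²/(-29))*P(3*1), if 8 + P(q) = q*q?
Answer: -9/29 ≈ -0.31034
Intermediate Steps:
P(q) = -8 + q² (P(q) = -8 + q*q = -8 + q²)
((-3)²/(-29))*P(3*1) = ((-3)²/(-29))*(-8 + (3*1)²) = (9*(-1/29))*(-8 + 3²) = -9*(-8 + 9)/29 = -9/29*1 = -9/29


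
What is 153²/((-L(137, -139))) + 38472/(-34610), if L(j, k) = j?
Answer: -407728077/2370785 ≈ -171.98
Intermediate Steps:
153²/((-L(137, -139))) + 38472/(-34610) = 153²/((-1*137)) + 38472/(-34610) = 23409/(-137) + 38472*(-1/34610) = 23409*(-1/137) - 19236/17305 = -23409/137 - 19236/17305 = -407728077/2370785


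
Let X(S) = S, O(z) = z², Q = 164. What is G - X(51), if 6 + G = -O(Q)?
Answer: -26953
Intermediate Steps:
G = -26902 (G = -6 - 1*164² = -6 - 1*26896 = -6 - 26896 = -26902)
G - X(51) = -26902 - 1*51 = -26902 - 51 = -26953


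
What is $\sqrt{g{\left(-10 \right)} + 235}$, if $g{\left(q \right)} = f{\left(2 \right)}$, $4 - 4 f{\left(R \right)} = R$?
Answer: $\frac{\sqrt{942}}{2} \approx 15.346$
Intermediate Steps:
$f{\left(R \right)} = 1 - \frac{R}{4}$
$g{\left(q \right)} = \frac{1}{2}$ ($g{\left(q \right)} = 1 - \frac{1}{2} = \frac{1}{2}$)
$\sqrt{g{\left(-10 \right)} + 235} = \sqrt{\frac{1}{2} + 235} = \sqrt{\frac{471}{2}} = \frac{\sqrt{942}}{2}$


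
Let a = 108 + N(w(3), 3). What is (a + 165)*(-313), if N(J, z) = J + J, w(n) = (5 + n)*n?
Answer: -100473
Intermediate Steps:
w(n) = n*(5 + n)
N(J, z) = 2*J
a = 156 (a = 108 + 2*(3*(5 + 3)) = 108 + 2*(3*8) = 108 + 2*24 = 108 + 48 = 156)
(a + 165)*(-313) = (156 + 165)*(-313) = 321*(-313) = -100473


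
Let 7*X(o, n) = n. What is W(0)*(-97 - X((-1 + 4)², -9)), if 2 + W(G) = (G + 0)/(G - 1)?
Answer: 1340/7 ≈ 191.43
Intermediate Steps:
X(o, n) = n/7
W(G) = -2 + G/(-1 + G) (W(G) = -2 + (G + 0)/(G - 1) = -2 + G/(-1 + G))
W(0)*(-97 - X((-1 + 4)², -9)) = ((2 - 1*0)/(-1 + 0))*(-97 - (-9)/7) = ((2 + 0)/(-1))*(-97 - 1*(-9/7)) = (-1*2)*(-97 + 9/7) = -2*(-670/7) = 1340/7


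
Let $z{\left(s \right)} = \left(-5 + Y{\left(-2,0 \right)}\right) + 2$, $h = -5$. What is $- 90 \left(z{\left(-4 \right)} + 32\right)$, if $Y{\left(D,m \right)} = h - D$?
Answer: $-2340$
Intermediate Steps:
$Y{\left(D,m \right)} = -5 - D$
$z{\left(s \right)} = -6$ ($z{\left(s \right)} = \left(-5 - 3\right) + 2 = -8 + 2 = -6$)
$- 90 \left(z{\left(-4 \right)} + 32\right) = - 90 \left(-6 + 32\right) = \left(-90\right) 26 = -2340$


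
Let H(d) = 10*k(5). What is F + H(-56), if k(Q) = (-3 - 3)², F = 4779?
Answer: 5139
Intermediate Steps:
k(Q) = 36 (k(Q) = (-6)² = 36)
H(d) = 360 (H(d) = 10*36 = 360)
F + H(-56) = 4779 + 360 = 5139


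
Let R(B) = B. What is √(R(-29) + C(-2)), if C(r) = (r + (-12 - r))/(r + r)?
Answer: I*√26 ≈ 5.099*I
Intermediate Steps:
C(r) = -6/r (C(r) = -12*1/(2*r) = -6/r)
√(R(-29) + C(-2)) = √(-29 - 6/(-2)) = √(-29 - 6*(-½)) = √(-29 + 3) = √(-26) = I*√26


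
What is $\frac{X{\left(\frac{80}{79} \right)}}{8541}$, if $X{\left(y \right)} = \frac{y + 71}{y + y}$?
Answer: $\frac{5689}{1366560} \approx 0.004163$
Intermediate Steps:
$X{\left(y \right)} = \frac{71 + y}{2 y}$
$\frac{X{\left(\frac{80}{79} \right)}}{8541} = \frac{\frac{1}{2} \frac{1}{80 \cdot \frac{1}{79}} \left(71 + \frac{80}{79}\right)}{8541} = \frac{71 + 80 \cdot \frac{1}{79}}{2 \cdot 80 \cdot \frac{1}{79}} \cdot \frac{1}{8541} = \frac{71 + \frac{80}{79}}{2 \cdot \frac{80}{79}} \cdot \frac{1}{8541} = \frac{1}{2} \cdot \frac{79}{80} \cdot \frac{5689}{79} \cdot \frac{1}{8541} = \frac{5689}{160} \cdot \frac{1}{8541} = \frac{5689}{1366560}$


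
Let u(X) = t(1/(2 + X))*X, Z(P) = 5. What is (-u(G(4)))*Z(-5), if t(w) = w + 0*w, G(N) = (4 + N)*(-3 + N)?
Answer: -4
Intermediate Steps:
G(N) = (-3 + N)*(4 + N)
t(w) = w (t(w) = w + 0 = w)
u(X) = X/(2 + X)
(-u(G(4)))*Z(-5) = -(-12 + 4 + 4²)/(2 + (-12 + 4 + 4²))*5 = -(-12 + 4 + 16)/(2 + (-12 + 4 + 16))*5 = -8/(2 + 8)*5 = -8/10*5 = -1*⅘*5 = -⅘*5 = -4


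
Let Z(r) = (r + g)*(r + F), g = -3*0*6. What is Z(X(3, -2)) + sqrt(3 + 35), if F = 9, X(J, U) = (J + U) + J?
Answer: 52 + sqrt(38) ≈ 58.164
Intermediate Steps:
X(J, U) = U + 2*J
g = 0 (g = 0*6 = 0)
Z(r) = r*(9 + r) (Z(r) = (r + 0)*(r + 9) = r*(9 + r))
Z(X(3, -2)) + sqrt(3 + 35) = (-2 + 2*3)*(9 + (-2 + 2*3)) + sqrt(3 + 35) = (-2 + 6)*(9 + (-2 + 6)) + sqrt(38) = 4*(9 + 4) + sqrt(38) = 4*13 + sqrt(38) = 52 + sqrt(38)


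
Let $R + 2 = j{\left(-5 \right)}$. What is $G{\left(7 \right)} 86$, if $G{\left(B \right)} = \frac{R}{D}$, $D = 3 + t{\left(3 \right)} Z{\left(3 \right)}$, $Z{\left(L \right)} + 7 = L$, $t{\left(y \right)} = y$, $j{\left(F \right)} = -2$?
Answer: $\frac{344}{9} \approx 38.222$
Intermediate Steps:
$Z{\left(L \right)} = -7 + L$
$D = -9$ ($D = 3 + 3 \left(-7 + 3\right) = 3 + 3 \left(-4\right) = 3 - 12 = -9$)
$R = -4$ ($R = -2 - 2 = -4$)
$G{\left(B \right)} = \frac{4}{9}$ ($G{\left(B \right)} = - \frac{4}{-9} = \left(-4\right) \left(- \frac{1}{9}\right) = \frac{4}{9}$)
$G{\left(7 \right)} 86 = \frac{4}{9} \cdot 86 = \frac{344}{9}$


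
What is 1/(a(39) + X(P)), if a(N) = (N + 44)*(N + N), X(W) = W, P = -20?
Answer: 1/6454 ≈ 0.00015494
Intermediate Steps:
a(N) = 2*N*(44 + N) (a(N) = (44 + N)*(2*N) = 2*N*(44 + N))
1/(a(39) + X(P)) = 1/(2*39*(44 + 39) - 20) = 1/(2*39*83 - 20) = 1/(6474 - 20) = 1/6454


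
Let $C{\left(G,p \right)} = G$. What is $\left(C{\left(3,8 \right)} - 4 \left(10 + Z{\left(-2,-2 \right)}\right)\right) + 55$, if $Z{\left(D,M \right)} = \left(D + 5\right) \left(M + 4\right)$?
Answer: $-6$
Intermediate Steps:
$Z{\left(D,M \right)} = \left(4 + M\right) \left(5 + D\right)$ ($Z{\left(D,M \right)} = \left(5 + D\right) \left(4 + M\right) = \left(4 + M\right) \left(5 + D\right)$)
$\left(C{\left(3,8 \right)} - 4 \left(10 + Z{\left(-2,-2 \right)}\right)\right) + 55 = \left(3 - 4 \left(10 + \left(20 + 4 \left(-2\right) + 5 \left(-2\right) - -4\right)\right)\right) + 55 = \left(3 - 4 \left(10 + \left(20 - 8 - 10 + 4\right)\right)\right) + 55 = \left(3 - 4 \left(10 + 6\right)\right) + 55 = \left(3 - 64\right) + 55 = -61 + 55 = -6$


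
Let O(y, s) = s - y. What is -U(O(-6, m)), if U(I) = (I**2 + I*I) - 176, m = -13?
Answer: 78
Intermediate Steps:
U(I) = -176 + 2*I**2 (U(I) = (I**2 + I**2) - 176 = 2*I**2 - 176 = -176 + 2*I**2)
-U(O(-6, m)) = -(-176 + 2*(-13 - 1*(-6))**2) = -(-176 + 2*(-13 + 6)**2) = -(-176 + 2*(-7)**2) = -(-176 + 2*49) = -(-176 + 98) = -1*(-78) = 78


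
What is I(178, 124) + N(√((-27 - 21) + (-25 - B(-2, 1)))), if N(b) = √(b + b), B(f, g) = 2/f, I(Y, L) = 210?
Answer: 210 + 2*(-2)^(¼)*√3 ≈ 212.91 + 2.913*I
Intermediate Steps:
N(b) = √2*√b (N(b) = √(2*b) = √2*√b)
I(178, 124) + N(√((-27 - 21) + (-25 - B(-2, 1)))) = 210 + √2*√(√((-27 - 21) + (-25 - 2/(-2)))) = 210 + √2*√(√(-48 + (-25 - 2*(-1)/2))) = 210 + √2*√(√(-48 + (-25 - 1*(-1)))) = 210 + √2*√(√(-48 + (-25 + 1))) = 210 + √2*√(√(-48 - 24)) = 210 + √2*√(√(-72)) = 210 + √2*√(6*I*√2) = 210 + √2*(2^(¾)*√3*√I) = 210 + 2*2^(¼)*√3*√I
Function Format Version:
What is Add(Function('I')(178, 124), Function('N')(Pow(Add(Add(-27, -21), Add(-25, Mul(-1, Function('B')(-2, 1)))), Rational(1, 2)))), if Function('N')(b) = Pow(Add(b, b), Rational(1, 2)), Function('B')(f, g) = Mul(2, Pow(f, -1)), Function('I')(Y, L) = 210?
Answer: Add(210, Mul(2, Pow(-2, Rational(1, 4)), Pow(3, Rational(1, 2)))) ≈ Add(212.91, Mul(2.9130, I))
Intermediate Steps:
Function('N')(b) = Mul(Pow(2, Rational(1, 2)), Pow(b, Rational(1, 2))) (Function('N')(b) = Pow(Mul(2, b), Rational(1, 2)) = Mul(Pow(2, Rational(1, 2)), Pow(b, Rational(1, 2))))
Add(Function('I')(178, 124), Function('N')(Pow(Add(Add(-27, -21), Add(-25, Mul(-1, Function('B')(-2, 1)))), Rational(1, 2)))) = Add(210, Mul(Pow(2, Rational(1, 2)), Pow(Pow(Add(Add(-27, -21), Add(-25, Mul(-1, Mul(2, Pow(-2, -1))))), Rational(1, 2)), Rational(1, 2)))) = Add(210, Mul(Pow(2, Rational(1, 2)), Pow(Pow(Add(-48, Add(-25, Mul(-1, Mul(2, Rational(-1, 2))))), Rational(1, 2)), Rational(1, 2)))) = Add(210, Mul(Pow(2, Rational(1, 2)), Pow(Pow(Add(-48, Add(-25, Mul(-1, -1))), Rational(1, 2)), Rational(1, 2)))) = Add(210, Mul(Pow(2, Rational(1, 2)), Pow(Pow(Add(-48, Add(-25, 1)), Rational(1, 2)), Rational(1, 2)))) = Add(210, Mul(Pow(2, Rational(1, 2)), Pow(Pow(Add(-48, -24), Rational(1, 2)), Rational(1, 2)))) = Add(210, Mul(Pow(2, Rational(1, 2)), Pow(Pow(-72, Rational(1, 2)), Rational(1, 2)))) = Add(210, Mul(Pow(2, Rational(1, 2)), Pow(Mul(6, I, Pow(2, Rational(1, 2))), Rational(1, 2)))) = Add(210, Mul(Pow(2, Rational(1, 2)), Mul(Pow(2, Rational(3, 4)), Pow(3, Rational(1, 2)), Pow(I, Rational(1, 2))))) = Add(210, Mul(2, Pow(2, Rational(1, 4)), Pow(3, Rational(1, 2)), Pow(I, Rational(1, 2))))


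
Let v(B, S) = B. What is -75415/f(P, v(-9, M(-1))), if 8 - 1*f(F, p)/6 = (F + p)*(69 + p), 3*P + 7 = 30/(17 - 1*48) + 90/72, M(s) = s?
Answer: -2337865/126918 ≈ -18.420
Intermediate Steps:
P = -833/372 (P = -7/3 + (30/(17 - 1*48) + 90/72)/3 = -7/3 + (30/(17 - 48) + 90*(1/72))/3 = -7/3 + (30/(-31) + 5/4)/3 = -7/3 + (30*(-1/31) + 5/4)/3 = -7/3 + (-30/31 + 5/4)/3 = -7/3 + (⅓)*(35/124) = -7/3 + 35/372 = -833/372 ≈ -2.2392)
f(F, p) = 48 - 6*(69 + p)*(F + p) (f(F, p) = 48 - 6*(F + p)*(69 + p) = 48 - 6*(69 + p)*(F + p))
-75415/f(P, v(-9, M(-1))) = -75415/(48 - 414*(-833/372) - 414*(-9) - 6*(-9)² - 6*(-833/372)*(-9)) = -75415/(48 + 57477/62 + 3726 - 6*81 - 7497/62) = -75415/(48 + 57477/62 + 3726 - 486 - 7497/62) = -75415/126918/31 = -75415*31/126918 = -2337865/126918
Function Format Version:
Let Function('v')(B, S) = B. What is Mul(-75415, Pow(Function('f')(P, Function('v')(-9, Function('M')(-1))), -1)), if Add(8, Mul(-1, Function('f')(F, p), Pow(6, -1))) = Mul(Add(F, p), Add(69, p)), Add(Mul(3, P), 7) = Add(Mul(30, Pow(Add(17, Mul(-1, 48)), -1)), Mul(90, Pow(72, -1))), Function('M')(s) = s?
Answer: Rational(-2337865, 126918) ≈ -18.420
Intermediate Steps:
P = Rational(-833, 372) (P = Add(Rational(-7, 3), Mul(Rational(1, 3), Add(Mul(30, Pow(Add(17, Mul(-1, 48)), -1)), Mul(90, Pow(72, -1))))) = Add(Rational(-7, 3), Mul(Rational(1, 3), Add(Mul(30, Pow(Add(17, -48), -1)), Mul(90, Rational(1, 72))))) = Add(Rational(-7, 3), Mul(Rational(1, 3), Add(Mul(30, Pow(-31, -1)), Rational(5, 4)))) = Add(Rational(-7, 3), Mul(Rational(1, 3), Add(Mul(30, Rational(-1, 31)), Rational(5, 4)))) = Add(Rational(-7, 3), Mul(Rational(1, 3), Add(Rational(-30, 31), Rational(5, 4)))) = Add(Rational(-7, 3), Mul(Rational(1, 3), Rational(35, 124))) = Add(Rational(-7, 3), Rational(35, 372)) = Rational(-833, 372) ≈ -2.2392)
Function('f')(F, p) = Add(48, Mul(-6, Add(69, p), Add(F, p))) (Function('f')(F, p) = Add(48, Mul(-6, Mul(Add(F, p), Add(69, p)))) = Add(48, Mul(-6, Mul(Add(69, p), Add(F, p)))) = Add(48, Mul(-6, Add(69, p), Add(F, p))))
Mul(-75415, Pow(Function('f')(P, Function('v')(-9, Function('M')(-1))), -1)) = Mul(-75415, Pow(Add(48, Mul(-414, Rational(-833, 372)), Mul(-414, -9), Mul(-6, Pow(-9, 2)), Mul(-6, Rational(-833, 372), -9)), -1)) = Mul(-75415, Pow(Add(48, Rational(57477, 62), 3726, Mul(-6, 81), Rational(-7497, 62)), -1)) = Mul(-75415, Pow(Add(48, Rational(57477, 62), 3726, -486, Rational(-7497, 62)), -1)) = Mul(-75415, Pow(Rational(126918, 31), -1)) = Mul(-75415, Rational(31, 126918)) = Rational(-2337865, 126918)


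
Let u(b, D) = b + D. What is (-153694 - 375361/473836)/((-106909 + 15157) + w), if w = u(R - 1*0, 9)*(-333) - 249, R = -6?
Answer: 14565225109/8813349600 ≈ 1.6526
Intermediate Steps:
u(b, D) = D + b
w = -1248 (w = (9 + (-6 - 1*0))*(-333) - 249 = (9 + (-6 + 0))*(-333) - 249 = (9 - 6)*(-333) - 249 = 3*(-333) - 249 = -999 - 249 = -1248)
(-153694 - 375361/473836)/((-106909 + 15157) + w) = (-153694 - 375361/473836)/((-106909 + 15157) - 1248) = (-153694 - 375361*1/473836)/(-91752 - 1248) = (-153694 - 375361/473836)/(-93000) = -72826125545/473836*(-1/93000) = 14565225109/8813349600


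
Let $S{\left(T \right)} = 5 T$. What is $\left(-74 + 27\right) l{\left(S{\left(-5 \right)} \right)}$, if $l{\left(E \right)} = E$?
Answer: $1175$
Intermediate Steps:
$\left(-74 + 27\right) l{\left(S{\left(-5 \right)} \right)} = \left(-74 + 27\right) 5 \left(-5\right) = \left(-47\right) \left(-25\right) = 1175$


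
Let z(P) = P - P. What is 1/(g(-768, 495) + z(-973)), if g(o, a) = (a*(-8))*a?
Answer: -1/1960200 ≈ -5.1015e-7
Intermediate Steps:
g(o, a) = -8*a**2 (g(o, a) = (-8*a)*a = -8*a**2)
z(P) = 0
1/(g(-768, 495) + z(-973)) = 1/(-8*495**2 + 0) = 1/(-8*245025 + 0) = 1/(-1960200 + 0) = 1/(-1960200) = -1/1960200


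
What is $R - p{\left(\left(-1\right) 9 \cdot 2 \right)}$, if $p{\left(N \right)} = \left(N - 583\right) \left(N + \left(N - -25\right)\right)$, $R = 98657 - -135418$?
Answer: $227464$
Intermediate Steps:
$R = 234075$ ($R = 98657 + 135418 = 234075$)
$p{\left(N \right)} = \left(-583 + N\right) \left(25 + 2 N\right)$ ($p{\left(N \right)} = \left(-583 + N\right) \left(N + \left(N + 25\right)\right) = \left(-583 + N\right) \left(N + \left(25 + N\right)\right) = \left(-583 + N\right) \left(25 + 2 N\right)$)
$R - p{\left(\left(-1\right) 9 \cdot 2 \right)} = 234075 - \left(-14575 - 1141 \left(-1\right) 9 \cdot 2 + 2 \left(\left(-1\right) 9 \cdot 2\right)^{2}\right) = 234075 - \left(-14575 - 1141 \left(\left(-9\right) 2\right) + 2 \left(\left(-9\right) 2\right)^{2}\right) = 234075 - \left(-14575 - -20538 + 2 \left(-18\right)^{2}\right) = 234075 - \left(-14575 + 20538 + 2 \cdot 324\right) = 234075 - \left(-14575 + 20538 + 648\right) = 234075 - 6611 = 227464$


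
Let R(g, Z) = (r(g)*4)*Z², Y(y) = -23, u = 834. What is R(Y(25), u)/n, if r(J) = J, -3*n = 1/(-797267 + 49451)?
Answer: -143560821972096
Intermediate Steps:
n = 1/2243448 (n = -1/(3*(-797267 + 49451)) = -⅓/(-747816) = -⅓*(-1/747816) = 1/2243448 ≈ 4.4574e-7)
R(g, Z) = 4*g*Z² (R(g, Z) = (g*4)*Z² = (4*g)*Z² = 4*g*Z²)
R(Y(25), u)/n = (4*(-23)*834²)/(1/2243448) = (4*(-23)*695556)*2243448 = -63991152*2243448 = -143560821972096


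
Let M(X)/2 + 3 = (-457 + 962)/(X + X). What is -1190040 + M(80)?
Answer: -19040635/16 ≈ -1.1900e+6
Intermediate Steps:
M(X) = -6 + 505/X (M(X) = -6 + 2*((-457 + 962)/(X + X)) = -6 + 2*(505/((2*X))) = -6 + 2*(505*(1/(2*X))) = -6 + 2*(505/(2*X)) = -6 + 505/X)
-1190040 + M(80) = -1190040 + (-6 + 505/80) = -1190040 + (-6 + 505*(1/80)) = -1190040 + (-6 + 101/16) = -1190040 + 5/16 = -19040635/16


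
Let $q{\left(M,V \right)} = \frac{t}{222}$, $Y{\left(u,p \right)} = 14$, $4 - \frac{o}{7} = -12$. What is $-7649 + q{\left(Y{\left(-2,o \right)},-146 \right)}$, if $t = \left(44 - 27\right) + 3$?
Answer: $- \frac{849029}{111} \approx -7648.9$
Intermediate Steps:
$t = 20$ ($t = 17 + 3 = 20$)
$o = 112$ ($o = 28 - -84 = 28 + 84 = 112$)
$q{\left(M,V \right)} = \frac{10}{111}$ ($q{\left(M,V \right)} = \frac{20}{222} = 20 \cdot \frac{1}{222} = \frac{10}{111}$)
$-7649 + q{\left(Y{\left(-2,o \right)},-146 \right)} = -7649 + \frac{10}{111} = - \frac{849029}{111}$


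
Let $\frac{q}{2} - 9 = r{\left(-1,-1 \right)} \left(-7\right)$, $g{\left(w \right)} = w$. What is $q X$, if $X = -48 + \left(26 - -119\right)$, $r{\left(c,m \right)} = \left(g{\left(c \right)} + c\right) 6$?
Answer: $18042$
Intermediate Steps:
$r{\left(c,m \right)} = 12 c$ ($r{\left(c,m \right)} = \left(c + c\right) 6 = 2 c 6 = 12 c$)
$q = 186$ ($q = 18 + 2 \cdot 12 \left(-1\right) \left(-7\right) = 18 + 2 \left(\left(-12\right) \left(-7\right)\right) = 18 + 2 \cdot 84 = 18 + 168 = 186$)
$X = 97$ ($X = -48 + \left(26 + 119\right) = -48 + 145 = 97$)
$q X = 186 \cdot 97 = 18042$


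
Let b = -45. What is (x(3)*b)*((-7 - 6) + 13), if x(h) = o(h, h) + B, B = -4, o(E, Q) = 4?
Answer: 0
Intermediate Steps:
x(h) = 0 (x(h) = 4 - 4 = 0)
(x(3)*b)*((-7 - 6) + 13) = (0*(-45))*((-7 - 6) + 13) = 0*(-13 + 13) = 0*0 = 0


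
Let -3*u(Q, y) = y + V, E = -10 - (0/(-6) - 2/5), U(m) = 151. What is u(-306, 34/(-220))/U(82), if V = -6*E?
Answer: -6319/49830 ≈ -0.12681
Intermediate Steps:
E = -48/5 (E = -10 - (0*(-1/6) - 2*1/5) = -10 - (0 - 2/5) = -10 - 1*(-2/5) = -10 + 2/5 = -48/5 ≈ -9.6000)
V = 288/5 (V = -6*(-48/5) = 288/5 ≈ 57.600)
u(Q, y) = -96/5 - y/3 (u(Q, y) = -(y + 288/5)/3 = -(288/5 + y)/3 = -96/5 - y/3)
u(-306, 34/(-220))/U(82) = (-96/5 - 34/(3*(-220)))/151 = (-96/5 - 34*(-1)/(3*220))*(1/151) = (-96/5 - 1/3*(-17/110))*(1/151) = (-96/5 + 17/330)*(1/151) = -6319/330*1/151 = -6319/49830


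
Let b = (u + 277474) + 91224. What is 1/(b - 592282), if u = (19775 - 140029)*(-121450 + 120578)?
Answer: 1/104637904 ≈ 9.5568e-9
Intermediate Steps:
u = 104861488 (u = -120254*(-872) = 104861488)
b = 105230186 (b = (104861488 + 277474) + 91224 = 105138962 + 91224 = 105230186)
1/(b - 592282) = 1/(105230186 - 592282) = 1/104637904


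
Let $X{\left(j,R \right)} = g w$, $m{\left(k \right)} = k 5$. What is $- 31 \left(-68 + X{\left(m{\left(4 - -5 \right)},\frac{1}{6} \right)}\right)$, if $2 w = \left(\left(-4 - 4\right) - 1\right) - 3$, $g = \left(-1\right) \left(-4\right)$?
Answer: $2852$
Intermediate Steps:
$m{\left(k \right)} = 5 k$
$g = 4$
$w = -6$ ($w = \frac{\left(\left(-4 - 4\right) - 1\right) - 3}{2} = \frac{\left(-8 - 1\right) - 3}{2} = \frac{-9 - 3}{2} = \frac{1}{2} \left(-12\right) = -6$)
$X{\left(j,R \right)} = -24$ ($X{\left(j,R \right)} = 4 \left(-6\right) = -24$)
$- 31 \left(-68 + X{\left(m{\left(4 - -5 \right)},\frac{1}{6} \right)}\right) = - 31 \left(-68 - 24\right) = \left(-31\right) \left(-92\right) = 2852$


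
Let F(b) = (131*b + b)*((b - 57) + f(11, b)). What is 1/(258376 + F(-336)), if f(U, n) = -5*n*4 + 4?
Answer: -1/280534136 ≈ -3.5646e-9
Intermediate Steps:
f(U, n) = 4 - 20*n (f(U, n) = -20*n + 4 = 4 - 20*n)
F(b) = 132*b*(-53 - 19*b) (F(b) = (131*b + b)*((b - 57) + (4 - 20*b)) = (132*b)*((-57 + b) + (4 - 20*b)) = (132*b)*(-53 - 19*b) = 132*b*(-53 - 19*b))
1/(258376 + F(-336)) = 1/(258376 - 132*(-336)*(53 + 19*(-336))) = 1/(258376 - 132*(-336)*(53 - 6384)) = 1/(258376 - 132*(-336)*(-6331)) = 1/(258376 - 280792512) = 1/(-280534136) = -1/280534136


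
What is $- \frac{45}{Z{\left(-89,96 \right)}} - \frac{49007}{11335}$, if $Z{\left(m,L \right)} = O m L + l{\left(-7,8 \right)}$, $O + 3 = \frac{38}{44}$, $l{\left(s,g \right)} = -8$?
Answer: $- \frac{9841119697}{2274889160} \approx -4.326$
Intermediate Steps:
$O = - \frac{47}{22}$ ($O = -3 + \frac{38}{44} = -3 + 38 \cdot \frac{1}{44} = -3 + \frac{19}{22} = - \frac{47}{22} \approx -2.1364$)
$Z{\left(m,L \right)} = -8 - \frac{47 L m}{22}$ ($Z{\left(m,L \right)} = - \frac{47 m}{22} L - 8 = - \frac{47 L m}{22} - 8 = -8 - \frac{47 L m}{22}$)
$- \frac{45}{Z{\left(-89,96 \right)}} - \frac{49007}{11335} = - \frac{45}{-8 - \frac{2256}{11} \left(-89\right)} - \frac{49007}{11335} = - \frac{45}{-8 + \frac{200784}{11}} - \frac{49007}{11335} = - \frac{45}{\frac{200696}{11}} - \frac{49007}{11335} = \left(-45\right) \frac{11}{200696} - \frac{49007}{11335} = - \frac{495}{200696} - \frac{49007}{11335} = - \frac{9841119697}{2274889160}$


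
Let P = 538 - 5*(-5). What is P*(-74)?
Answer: -41662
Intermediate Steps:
P = 563 (P = 538 - 1*(-25) = 538 + 25 = 563)
P*(-74) = 563*(-74) = -41662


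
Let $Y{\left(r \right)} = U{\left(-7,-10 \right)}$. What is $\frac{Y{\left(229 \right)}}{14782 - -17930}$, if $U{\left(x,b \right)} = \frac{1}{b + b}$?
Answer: $- \frac{1}{654240} \approx -1.5285 \cdot 10^{-6}$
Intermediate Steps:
$U{\left(x,b \right)} = \frac{1}{2 b}$
$Y{\left(r \right)} = - \frac{1}{20}$ ($Y{\left(r \right)} = \frac{1}{2 \left(-10\right)} = \frac{1}{2} \left(- \frac{1}{10}\right) = - \frac{1}{20}$)
$\frac{Y{\left(229 \right)}}{14782 - -17930} = - \frac{1}{20 \left(14782 - -17930\right)} = - \frac{1}{20 \left(14782 + 17930\right)} = - \frac{1}{20 \cdot 32712} = \left(- \frac{1}{20}\right) \frac{1}{32712} = - \frac{1}{654240}$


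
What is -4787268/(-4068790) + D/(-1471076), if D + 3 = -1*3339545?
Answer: 2578794320911/748187414755 ≈ 3.4467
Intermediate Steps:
D = -3339548 (D = -3 - 1*3339545 = -3 - 3339545 = -3339548)
-4787268/(-4068790) + D/(-1471076) = -4787268/(-4068790) - 3339548/(-1471076) = -4787268*(-1/4068790) - 3339548*(-1/1471076) = 2393634/2034395 + 834887/367769 = 2578794320911/748187414755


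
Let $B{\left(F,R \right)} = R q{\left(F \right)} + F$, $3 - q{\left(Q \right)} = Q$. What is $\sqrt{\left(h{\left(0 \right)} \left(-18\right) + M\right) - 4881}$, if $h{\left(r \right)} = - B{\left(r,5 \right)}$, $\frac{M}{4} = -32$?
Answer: $i \sqrt{4739} \approx 68.84 i$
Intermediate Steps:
$M = -128$ ($M = 4 \left(-32\right) = -128$)
$q{\left(Q \right)} = 3 - Q$
$B{\left(F,R \right)} = F + R \left(3 - F\right)$ ($B{\left(F,R \right)} = R \left(3 - F\right) + F = F + R \left(3 - F\right)$)
$h{\left(r \right)} = -15 + 4 r$ ($h{\left(r \right)} = - (r - 5 \left(-3 + r\right)) = - (r - \left(-15 + 5 r\right)) = - (15 - 4 r) = -15 + 4 r$)
$\sqrt{\left(h{\left(0 \right)} \left(-18\right) + M\right) - 4881} = \sqrt{\left(\left(-15 + 4 \cdot 0\right) \left(-18\right) - 128\right) - 4881} = \sqrt{\left(\left(-15 + 0\right) \left(-18\right) - 128\right) - 4881} = \sqrt{\left(\left(-15\right) \left(-18\right) - 128\right) - 4881} = \sqrt{\left(270 - 128\right) - 4881} = \sqrt{142 - 4881} = \sqrt{-4739} = i \sqrt{4739}$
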